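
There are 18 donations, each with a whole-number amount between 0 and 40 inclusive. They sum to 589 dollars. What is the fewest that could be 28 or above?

If only k of them are at least 28, the other 18 − k are at most 27, so the total is at most k·40 + (18 − k)·27.
This must reach 589, so k·40 + (18 − k)·27 ≥ 589, giving k ≥ 8.
Exactly 8 works: 8 values at 40 and 10 at 27 total 590; lower one of the high values by 1 (still ≥ 28) to hit 589.

8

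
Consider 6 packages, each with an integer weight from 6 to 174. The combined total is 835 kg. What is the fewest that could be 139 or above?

1

Suppose at most 6 − j of them reach 139; then j values are ≤ 138 and the rest ≤ 174.
The total is then ≤ 138·j + 174·(6 − j) = 1044 − 36j. For this to be ≥ 835 we need j ≤ 5, so at least 6 − 5 = 1 must reach 139.
Exactly 1 works: 1 value at 174 and 5 at 138 total 864; lower one of the high values by 29 (still ≥ 139) to hit 835.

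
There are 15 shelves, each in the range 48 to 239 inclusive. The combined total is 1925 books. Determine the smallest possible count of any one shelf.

Minimizing one value means maximizing the remaining 14.
The other 14 can take up 14 × 239 = 3346 ≥ 1925 − 48, so one shelf can sit at its floor of 48.
Achievable: one at 48 and the other 14 totalling 1877, which fits since 14 × 48 ≤ 1877 ≤ 14 × 239.

48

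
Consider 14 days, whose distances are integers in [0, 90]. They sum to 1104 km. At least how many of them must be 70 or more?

7

If only k of them are at least 70, the other 14 − k are at most 69, so the total is at most k·90 + (14 − k)·69.
This must reach 1104, so k·90 + (14 − k)·69 ≥ 1104, giving k ≥ 7.
Exactly 7 works: 7 values at 90 and 7 at 69 total 1113; lower one of the high values by 9 (still ≥ 70) to hit 1104.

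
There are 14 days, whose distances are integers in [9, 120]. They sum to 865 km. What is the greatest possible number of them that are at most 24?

8

Each value at 24 or below falls at least 120 − 24 = 96 short of the ceiling 120.
The ceiling total is 14 × 120 = 1680, and we need 865, so at most ⌊(1680 − 865)/96⌋ = 8 can be that low.
k = 8 is achieved by 8 values at 24 and 6 at 120, total 912; lower one of the 120's by 47 (still > 24) to reach 865.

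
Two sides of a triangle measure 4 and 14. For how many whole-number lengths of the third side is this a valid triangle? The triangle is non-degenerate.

The triangle inequality gives |4 − 14| < c < 4 + 14, i.e. 10 < c < 18.
So c can be any integer from 11 to 17: 7 values.

7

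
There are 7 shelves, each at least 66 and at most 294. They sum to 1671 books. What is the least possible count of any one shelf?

66

Minimizing one value means maximizing the remaining 6.
The other 6 can take up 6 × 294 = 1764 ≥ 1671 − 66, so one shelf can sit at its floor of 66.
Achievable: one at 66 and the other 6 totalling 1605, which fits since 6 × 66 ≤ 1605 ≤ 6 × 294.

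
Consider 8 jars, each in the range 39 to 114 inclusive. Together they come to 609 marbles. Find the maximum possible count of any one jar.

114

Maximizing one value means minimizing the remaining 7.
The other 7 contribute at least 7 × 39 = 273, leaving at most 609 − 273 = 336.
But each jar is capped at 114, so the maximum is 114.
Achievable: one at 114 and the other 7 totalling 495, which fits since 7 × 39 ≤ 495 ≤ 7 × 114.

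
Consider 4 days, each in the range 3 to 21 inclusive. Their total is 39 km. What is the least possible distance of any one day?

To make one day as small as possible, make the other 3 as large as possible.
The other 3 can take up 3 × 21 = 63 ≥ 39 − 3, so one day can sit at its floor of 3.
Achievable: one at 3 and the other 3 totalling 36, which fits since 3 × 3 ≤ 36 ≤ 3 × 21.

3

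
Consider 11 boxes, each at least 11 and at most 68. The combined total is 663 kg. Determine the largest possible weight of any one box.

68

Maximizing one value means minimizing the remaining 10.
The other 10 contribute at least 10 × 11 = 110, leaving at most 663 − 110 = 553.
But each box is capped at 68, so the maximum is 68.
Achievable: one at 68 and the other 10 totalling 595, which fits since 10 × 11 ≤ 595 ≤ 10 × 68.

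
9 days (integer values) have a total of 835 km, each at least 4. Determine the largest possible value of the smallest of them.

92

The 9 values sum to 835, so their minimum is at most ⌊835/9⌋ = 92.
Equality holds with 2 values of 92 and 7 values of 93.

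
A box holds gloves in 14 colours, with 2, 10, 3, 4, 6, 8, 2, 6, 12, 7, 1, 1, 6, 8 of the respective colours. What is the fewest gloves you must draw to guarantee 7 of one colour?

62

In the worst case you take as many as possible of each colour without reaching 7: 2 + 6 + 3 + 4 + 6 + 6 + 2 + 6 + 6 + 6 + 1 + 1 + 6 + 6 = 61.
The next one must give 7 of some colour, so 61 + 1 = 62.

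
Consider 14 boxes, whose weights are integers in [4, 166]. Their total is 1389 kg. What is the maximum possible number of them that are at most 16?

Each value at 16 or below falls at least 166 − 16 = 150 short of the ceiling 166.
The ceiling total is 14 × 166 = 2324, and we need 1389, so at most ⌊(2324 − 1389)/150⌋ = 6 can be that low.
k = 6 is achieved by 6 values at 16 and 8 at 166, total 1424; lower one of the 166's by 35 (still > 16) to reach 1389.

6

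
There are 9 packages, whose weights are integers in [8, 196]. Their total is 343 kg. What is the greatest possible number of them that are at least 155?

1

If k of the values are ≥ 155, the total is ≥ 155k + 8(9 − k).
Setting 155k + 8(9 − k) ≤ 343 gives 147k ≤ 271, so k ≤ 1.
k = 1 is achieved by 1 value at 155 and 8 at 8, total 219; add 124 to one value (staying below 155) to reach 343.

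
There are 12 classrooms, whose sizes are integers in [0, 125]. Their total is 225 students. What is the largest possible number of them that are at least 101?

2

With k values at 101 or above and the rest at least 0, the sum is at least 0 + 101k.
Since the sum is 225, we need 101k ≤ 225, i.e. k ≤ 2.
k = 2 is achieved by 2 values at 101 and 10 at 0, total 202; add 23 to one value (staying below 101) to reach 225.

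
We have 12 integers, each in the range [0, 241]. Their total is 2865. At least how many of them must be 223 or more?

11

Suppose at most 12 − j of them reach 223; then j values are ≤ 222 and the rest ≤ 241.
The total is then ≤ 222·j + 241·(12 − j) = 2892 − 19j. For this to be ≥ 2865 we need j ≤ 1, so at least 12 − 1 = 11 must reach 223.
Exactly 11 works: 11 values at 241 and 1 at 222 total 2873; lower one of the high values by 8 (still ≥ 223) to hit 2865.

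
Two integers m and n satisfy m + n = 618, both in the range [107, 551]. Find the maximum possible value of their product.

95481

mn = m(618 − m) is maximized when m is as near 618/2 as the bounds allow.
Taking m = 309 and n = 309 (both in [107, 551]) gives mn = 95481.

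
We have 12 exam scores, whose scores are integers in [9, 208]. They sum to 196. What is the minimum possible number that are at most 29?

8

Let j be the number exceeding 29. Then the total is ≥ 30·j + 9·(12 − j) = 108 + 21j.
So 21j ≤ 88 and j ≤ 4; hence at least 12 − 4 = 8 are ≤ 29.
Exactly 8 works: 8 values at 9 and 4 at 30 total 192; raise one of the low values by 4 (still ≤ 29) to hit 196.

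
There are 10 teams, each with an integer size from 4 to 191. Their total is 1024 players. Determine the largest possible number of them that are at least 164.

If k of the values are ≥ 164, the total is ≥ 164k + 4(10 − k).
Setting 164k + 4(10 − k) ≤ 1024 gives 160k ≤ 984, so k ≤ 6.
k = 6 is achieved by 6 values at 164 and 4 at 4, total 1000; add 24 to one value (staying below 164) to reach 1024.

6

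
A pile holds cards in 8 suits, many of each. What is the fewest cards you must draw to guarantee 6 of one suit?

You could draw 5 of every suit without reaching 6 of any — 40 in all.
One more forces 6 of some suit, so 40 + 1 = 41.

41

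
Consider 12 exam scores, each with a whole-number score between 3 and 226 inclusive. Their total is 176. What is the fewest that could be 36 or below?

8

Each value above 36 is at least 37, contributing at least 37 − 3 = 34 above the floor 3.
The sum exceeds the floor total 36 by 140, so at most ⌊140/34⌋ = 4 exceed 36, and at least 8 are ≤ 36.
Exactly 8 works: 8 values at 3 and 4 at 37 total 172; raise one of the low values by 4 (still ≤ 36) to hit 176.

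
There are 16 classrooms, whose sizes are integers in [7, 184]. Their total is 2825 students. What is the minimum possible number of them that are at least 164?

Suppose at most 16 − j of them reach 164; then j values are ≤ 163 and the rest ≤ 184.
The total is then ≤ 163·j + 184·(16 − j) = 2944 − 21j. For this to be ≥ 2825 we need j ≤ 5, so at least 16 − 5 = 11 must reach 164.
Exactly 11 works: 11 values at 184 and 5 at 163 total 2839; lower one of the high values by 14 (still ≥ 164) to hit 2825.

11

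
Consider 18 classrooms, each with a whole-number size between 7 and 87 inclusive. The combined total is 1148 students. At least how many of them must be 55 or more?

6

Suppose at most 18 − j of them reach 55; then j values are ≤ 54 and the rest ≤ 87.
The total is then ≤ 54·j + 87·(18 − j) = 1566 − 33j. For this to be ≥ 1148 we need j ≤ 12, so at least 18 − 12 = 6 must reach 55.
Exactly 6 works: 6 values at 87 and 12 at 54 total 1170; lower one of the high values by 22 (still ≥ 55) to hit 1148.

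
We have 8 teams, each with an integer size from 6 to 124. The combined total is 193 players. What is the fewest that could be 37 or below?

If only k of them are at most 37, the other 8 − k are at least 38, so the total is at least (8 − k)·38 + k·6.
This is ≤ 193, so (8 − k)·38 + 6k ≤ 193, which gives k ≥ 4.
Exactly 4 works: 4 values at 6 and 4 at 38 total 176; raise one of the low values by 17 (still ≤ 37) to hit 193.

4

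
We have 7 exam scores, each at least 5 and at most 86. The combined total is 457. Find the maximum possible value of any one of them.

To make one score as large as possible, make the other 6 as small as possible.
The other 6 contribute at least 6 × 5 = 30, leaving at most 457 − 30 = 427.
But each score is capped at 86, so the maximum is 86.
Achievable: one at 86 and the other 6 totalling 371, which fits since 6 × 5 ≤ 371 ≤ 6 × 86.

86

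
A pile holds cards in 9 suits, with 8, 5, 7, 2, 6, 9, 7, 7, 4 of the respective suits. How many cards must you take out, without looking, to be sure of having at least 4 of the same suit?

27

In the worst case you take as many as possible of each suit without reaching 4: 3 + 3 + 3 + 2 + 3 + 3 + 3 + 3 + 3 = 26.
The next one must give 4 of some suit, so 26 + 1 = 27.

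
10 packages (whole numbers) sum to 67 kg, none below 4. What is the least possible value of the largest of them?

7

Some value must be at least ⌈67/10⌉ = 7, since 10 × 6 = 60 < 67.
Equality holds with 7 values of 7 and 3 values of 6.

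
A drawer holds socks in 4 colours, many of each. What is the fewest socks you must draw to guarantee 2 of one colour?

5

In the worst case you draw 1 of each of the 4 colours: 4 × 1 = 4.
One more forces 2 of some colour, so 4 + 1 = 5.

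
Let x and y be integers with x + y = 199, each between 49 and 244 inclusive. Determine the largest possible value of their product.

9900

xy = x(199 − x) is maximized when x is as near 199/2 as the bounds allow.
Taking x = 99 and y = 100 (both in [49, 244]) gives xy = 9900.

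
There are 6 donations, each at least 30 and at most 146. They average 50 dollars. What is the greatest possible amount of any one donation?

146

To make one donation as large as possible, make the other 5 as small as possible.
The total is 6 × 50 = 300.
The other 5 contribute at least 5 × 30 = 150, leaving at most 300 − 150 = 150.
But each donation is capped at 146, so the maximum is 146.
Achievable: one at 146 and the other 5 totalling 154, which fits since 5 × 30 ≤ 154 ≤ 5 × 146.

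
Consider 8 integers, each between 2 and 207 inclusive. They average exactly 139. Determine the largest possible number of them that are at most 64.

3

The total is 8 × 139 = 1112.
Suppose k of them are at most 64. Those contribute at most 64 each and the rest at most 207 each.
So the total is at most 64k + 207(8 − k) = 1656 − 143k. This must still be ≥ 1112, so k ≤ 3.
k = 3 is achieved by 3 values at 64 and 5 at 207, total 1227; lower one of the 207's by 115 (still > 64) to reach 1112.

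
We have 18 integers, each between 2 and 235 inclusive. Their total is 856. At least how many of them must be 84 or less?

If only k of them are at most 84, the other 18 − k are at least 85, so the total is at least (18 − k)·85 + k·2.
This is ≤ 856, so (18 − k)·85 + 2k ≤ 856, which gives k ≥ 9.
Exactly 9 works: 9 values at 2 and 9 at 85 total 783; raise one of the low values by 73 (still ≤ 84) to hit 856.

9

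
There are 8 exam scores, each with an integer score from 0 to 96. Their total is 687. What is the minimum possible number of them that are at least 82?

Each value short of 82 is at most 81, costing at least 96 − 81 = 15 against the maximum total of 768.
We can afford to lose at most 768 − 687 = 81, so at most ⌊81/15⌋ = 5 fall short, and at least 3 are ≥ 82.
Exactly 3 works: 3 values at 96 and 5 at 81 total 693; lower one of the high values by 6 (still ≥ 82) to hit 687.

3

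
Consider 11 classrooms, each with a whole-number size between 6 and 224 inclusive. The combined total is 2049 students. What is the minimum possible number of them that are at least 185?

1

Suppose at most 11 − j of them reach 185; then j values are ≤ 184 and the rest ≤ 224.
The total is then ≤ 184·j + 224·(11 − j) = 2464 − 40j. For this to be ≥ 2049 we need j ≤ 10, so at least 11 − 10 = 1 must reach 185.
Exactly 1 works: 1 value at 224 and 10 at 184 total 2064; lower one of the high values by 15 (still ≥ 185) to hit 2049.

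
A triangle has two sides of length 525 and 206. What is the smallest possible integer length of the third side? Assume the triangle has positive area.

320

The third side must exceed |525 − 206| = 319.
The smallest integer above 319 is 320.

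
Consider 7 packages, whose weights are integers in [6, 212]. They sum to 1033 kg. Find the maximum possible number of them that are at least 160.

With k values at 160 or above and the rest at least 6, the sum is at least 42 + 154k.
Since the sum is 1033, we need 154k ≤ 991, i.e. k ≤ 6.
k = 6 is achieved by 6 values at 160 and 1 at 6, total 966; add 67 to one value (staying below 160) to reach 1033.

6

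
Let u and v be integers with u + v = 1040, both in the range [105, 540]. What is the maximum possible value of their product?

270400

For a fixed sum, the product uv is largest when u and v are as close as possible.
Taking u = 520 and v = 520 (both in [105, 540]) gives uv = 270400.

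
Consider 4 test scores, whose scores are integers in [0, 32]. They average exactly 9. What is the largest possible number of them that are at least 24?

The total is 4 × 9 = 36.
If k of the values are ≥ 24, the total is ≥ 24k + 0(4 − k).
Setting 24k + 0(4 − k) ≤ 36 gives 24k ≤ 36, so k ≤ 1.
k = 1 is achieved by 1 value at 24 and 3 at 0, total 24; add 12 to one value (staying below 24) to reach 36.

1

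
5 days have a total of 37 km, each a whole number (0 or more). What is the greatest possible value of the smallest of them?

7

If every one of the 5 were at least 8, the total would be at least 5 × 8 = 40 > 37.
Achievable: 3 of them at 7 and 2 at 8 total 37.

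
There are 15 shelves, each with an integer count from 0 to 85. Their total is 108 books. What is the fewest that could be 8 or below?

Let j be the number exceeding 8. Then the total is ≥ 9·j + 0·(15 − j) = 0 + 9j.
So 9j ≤ 108 and j ≤ 12; hence at least 15 − 12 = 3 are ≤ 8.
Exactly 3 works: 3 values at 0 and 12 at 9 total 108.

3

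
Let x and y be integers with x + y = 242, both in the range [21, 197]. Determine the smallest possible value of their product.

8865

For a fixed sum, xy is smallest when x and y are as far apart as possible.
At the endpoint x = 45, y = 242 − 45 = 197, so xy = 45 × 197 = 8865.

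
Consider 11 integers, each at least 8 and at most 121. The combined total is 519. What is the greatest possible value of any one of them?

121

Maximizing one value means minimizing the remaining 10.
The other 10 contribute at least 10 × 8 = 80, leaving at most 519 − 80 = 439.
But each integer is capped at 121, so the maximum is 121.
Achievable: one at 121 and the other 10 totalling 398, which fits since 10 × 8 ≤ 398 ≤ 10 × 121.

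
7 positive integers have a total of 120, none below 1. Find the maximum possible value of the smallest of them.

The average is 120/7 < 18, so some value is ≤ 17.
Achievable: 6 of them at 17 and 1 at 18 total 120.

17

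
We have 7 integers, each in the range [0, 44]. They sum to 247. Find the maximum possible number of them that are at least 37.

Suppose k of them are at least 37. Those contribute at least 37 each and the other 7 − k at least 0 each.
So the total is at least 37k + 0(7 − k) = 0 + 37k. This must be ≤ 247, giving k ≤ 6.
k = 6 is achieved by 6 values at 37 and 1 at 0, total 222; add 25 to one value (staying below 37) to reach 247.

6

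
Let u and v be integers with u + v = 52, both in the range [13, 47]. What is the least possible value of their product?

Since u + v is fixed, pushing one of them to its bound minimizes the product.
The extreme feasible split is u = 13, v = 39, giving uv = 507.

507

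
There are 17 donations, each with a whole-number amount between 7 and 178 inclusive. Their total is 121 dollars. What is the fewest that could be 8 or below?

16

If only k of them are at most 8, the other 17 − k are at least 9, so the total is at least (17 − k)·9 + k·7.
This is ≤ 121, so (17 − k)·9 + 7k ≤ 121, which gives k ≥ 16.
Exactly 16 works: 16 values at 7 and 1 at 9 total 121.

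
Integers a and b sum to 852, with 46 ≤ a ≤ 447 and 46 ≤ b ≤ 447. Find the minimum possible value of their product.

Since a + b is fixed, pushing one of them to its bound minimizes the product.
At the endpoint a = 405, b = 852 − 405 = 447, so ab = 405 × 447 = 181035.

181035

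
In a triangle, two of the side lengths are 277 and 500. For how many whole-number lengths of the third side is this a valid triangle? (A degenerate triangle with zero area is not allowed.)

The triangle inequality gives |277 − 500| < c < 277 + 500, i.e. 223 < c < 777.
So c can be any integer from 224 to 776: 553 values.

553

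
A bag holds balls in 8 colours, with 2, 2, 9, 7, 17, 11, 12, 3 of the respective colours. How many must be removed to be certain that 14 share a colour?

In the worst case you take as many as possible of each colour without reaching 14: 2 + 2 + 9 + 7 + 13 + 11 + 12 + 3 = 59.
The next one must give 14 of some colour, so 59 + 1 = 60.

60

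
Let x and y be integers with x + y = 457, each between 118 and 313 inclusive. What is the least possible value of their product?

For a fixed sum, xy is smallest when x and y are as far apart as possible.
The extreme feasible split is x = 144, y = 313, giving xy = 45072.

45072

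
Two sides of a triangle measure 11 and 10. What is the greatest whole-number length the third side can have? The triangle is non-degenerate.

The third side must be less than 11 + 10 = 21.
The largest integer below 21 is 20.

20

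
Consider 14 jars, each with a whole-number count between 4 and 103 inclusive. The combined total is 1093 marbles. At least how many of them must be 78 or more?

1

Suppose at most 14 − j of them reach 78; then j values are ≤ 77 and the rest ≤ 103.
The total is then ≤ 77·j + 103·(14 − j) = 1442 − 26j. For this to be ≥ 1093 we need j ≤ 13, so at least 14 − 13 = 1 must reach 78.
Exactly 1 works: 1 value at 103 and 13 at 77 total 1104; lower one of the high values by 11 (still ≥ 78) to hit 1093.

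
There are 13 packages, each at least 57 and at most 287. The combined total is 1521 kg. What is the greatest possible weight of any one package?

287

To make one package as large as possible, make the other 12 as small as possible.
The other 12 contribute at least 12 × 57 = 684, leaving at most 1521 − 684 = 837.
But each package is capped at 287, so the maximum is 287.
Achievable: one at 287 and the other 12 totalling 1234, which fits since 12 × 57 ≤ 1234 ≤ 12 × 287.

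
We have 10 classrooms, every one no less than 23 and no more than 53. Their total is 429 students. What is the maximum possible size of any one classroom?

53

Maximizing one value means minimizing the remaining 9.
The other 9 contribute at least 9 × 23 = 207, leaving at most 429 − 207 = 222.
But each classroom is capped at 53, so the maximum is 53.
Achievable: one at 53 and the other 9 totalling 376, which fits since 9 × 23 ≤ 376 ≤ 9 × 53.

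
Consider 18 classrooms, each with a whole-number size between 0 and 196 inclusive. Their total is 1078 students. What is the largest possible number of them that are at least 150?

7

Suppose k of them are at least 150. Those contribute at least 150 each and the other 18 − k at least 0 each.
So the total is at least 150k + 0(18 − k) = 0 + 150k. This must be ≤ 1078, giving k ≤ 7.
k = 7 is achieved by 7 values at 150 and 11 at 0, total 1050; add 28 to one value (staying below 150) to reach 1078.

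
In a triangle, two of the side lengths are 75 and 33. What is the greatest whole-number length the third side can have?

The third side must be less than 75 + 33 = 108.
The largest integer below 108 is 107.

107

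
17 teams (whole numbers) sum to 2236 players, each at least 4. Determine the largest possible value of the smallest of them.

131

The average is 2236/17 < 132, so some value is ≤ 131.
Equality holds with 8 values of 131 and 9 values of 132.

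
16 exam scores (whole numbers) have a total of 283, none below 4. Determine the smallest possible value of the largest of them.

Some value must be at least ⌈283/16⌉ = 18, since 16 × 17 = 272 < 283.
Taking 5 copies of 17 and 11 copies of 18 gives exactly 283, so 18 is attained.

18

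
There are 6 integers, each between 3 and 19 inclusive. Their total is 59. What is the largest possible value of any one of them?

Maximizing one value means minimizing the remaining 5.
The other 5 contribute at least 5 × 3 = 15, leaving at most 59 − 15 = 44.
But each integer is capped at 19, so the maximum is 19.
Achievable: one at 19 and the other 5 totalling 40, which fits since 5 × 3 ≤ 40 ≤ 5 × 19.

19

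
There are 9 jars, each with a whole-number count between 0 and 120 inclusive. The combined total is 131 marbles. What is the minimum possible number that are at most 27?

Let j be the number exceeding 27. Then the total is ≥ 28·j + 0·(9 − j) = 0 + 28j.
So 28j ≤ 131 and j ≤ 4; hence at least 9 − 4 = 5 are ≤ 27.
Exactly 5 works: 5 values at 0 and 4 at 28 total 112; raise one of the low values by 19 (still ≤ 27) to hit 131.

5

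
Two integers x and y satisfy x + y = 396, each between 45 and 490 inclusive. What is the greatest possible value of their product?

With x + y fixed, xy peaks when the two are closest together.
Taking x = 198 and y = 198 (both in [45, 490]) gives xy = 39204.

39204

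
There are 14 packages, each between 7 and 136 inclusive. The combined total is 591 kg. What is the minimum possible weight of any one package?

Minimizing one value means maximizing the remaining 13.
The other 13 can take up 13 × 136 = 1768 ≥ 591 − 7, so one package can sit at its floor of 7.
Achievable: one at 7 and the other 13 totalling 584, which fits since 13 × 7 ≤ 584 ≤ 13 × 136.

7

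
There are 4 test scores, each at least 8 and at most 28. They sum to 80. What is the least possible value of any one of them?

8

Minimizing one value means maximizing the remaining 3.
The other 3 can take up 3 × 28 = 84 ≥ 80 − 8, so one score can sit at its floor of 8.
Achievable: one at 8 and the other 3 totalling 72, which fits since 3 × 8 ≤ 72 ≤ 3 × 28.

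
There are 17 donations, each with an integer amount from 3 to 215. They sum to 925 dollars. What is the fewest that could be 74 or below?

5

Each value above 74 is at least 75, contributing at least 75 − 3 = 72 above the floor 3.
The sum exceeds the floor total 51 by 874, so at most ⌊874/72⌋ = 12 exceed 74, and at least 5 are ≤ 74.
Exactly 5 works: 5 values at 3 and 12 at 75 total 915; raise one of the low values by 10 (still ≤ 74) to hit 925.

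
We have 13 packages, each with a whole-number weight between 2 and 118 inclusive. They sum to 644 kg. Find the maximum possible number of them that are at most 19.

8

Each value at 19 or below falls at least 118 − 19 = 99 short of the ceiling 118.
The ceiling total is 13 × 118 = 1534, and we need 644, so at most ⌊(1534 − 644)/99⌋ = 8 can be that low.
k = 8 is achieved by 8 values at 19 and 5 at 118, total 742; lower one of the 118's by 98 (still > 19) to reach 644.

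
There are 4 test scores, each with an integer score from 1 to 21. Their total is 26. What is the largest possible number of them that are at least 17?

1

With k values at 17 or above and the rest at least 1, the sum is at least 4 + 16k.
Since the sum is 26, we need 16k ≤ 22, i.e. k ≤ 1.
k = 1 is achieved by 1 value at 17 and 3 at 1, total 20; add 6 to one value (staying below 17) to reach 26.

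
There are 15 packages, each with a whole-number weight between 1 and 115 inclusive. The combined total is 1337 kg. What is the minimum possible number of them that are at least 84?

Each value short of 84 is at most 83, costing at least 115 − 83 = 32 against the maximum total of 1725.
We can afford to lose at most 1725 − 1337 = 388, so at most ⌊388/32⌋ = 12 fall short, and at least 3 are ≥ 84.
Exactly 3 works: 3 values at 115 and 12 at 83 total 1341; lower one of the high values by 4 (still ≥ 84) to hit 1337.

3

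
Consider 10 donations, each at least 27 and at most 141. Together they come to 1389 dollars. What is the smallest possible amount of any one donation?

120

Minimizing one value means maximizing the remaining 9.
The other 9 contribute at most 9 × 141 = 1269, leaving at least 1389 − 1269 = 120.
Since 120 ≥ 27, this is achievable: one at 120 and 9 at 141.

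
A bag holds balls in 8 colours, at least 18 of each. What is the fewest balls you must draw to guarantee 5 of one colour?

33

In the worst case you draw 4 of each of the 8 colours: 8 × 4 = 32.
One more forces 5 of some colour, so 32 + 1 = 33.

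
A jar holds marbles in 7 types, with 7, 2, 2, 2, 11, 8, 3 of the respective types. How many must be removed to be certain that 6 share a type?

In the worst case you take as many as possible of each type without reaching 6: 5 + 2 + 2 + 2 + 5 + 5 + 3 = 24.
The next one must give 6 of some type, so 24 + 1 = 25.

25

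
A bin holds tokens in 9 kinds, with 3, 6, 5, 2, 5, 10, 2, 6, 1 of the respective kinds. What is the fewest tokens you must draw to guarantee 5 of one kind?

In the worst case you take as many as possible of each kind without reaching 5: 3 + 4 + 4 + 2 + 4 + 4 + 2 + 4 + 1 = 28.
The next one must give 5 of some kind, so 28 + 1 = 29.

29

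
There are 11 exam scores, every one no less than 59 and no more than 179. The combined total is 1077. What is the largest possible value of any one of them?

To make one score as large as possible, make the other 10 as small as possible.
The other 10 contribute at least 10 × 59 = 590, leaving at most 1077 − 590 = 487.
But each score is capped at 179, so the maximum is 179.
Achievable: one at 179 and the other 10 totalling 898, which fits since 10 × 59 ≤ 898 ≤ 10 × 179.

179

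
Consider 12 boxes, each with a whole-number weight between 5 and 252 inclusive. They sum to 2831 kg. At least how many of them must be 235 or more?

Suppose at most 12 − j of them reach 235; then j values are ≤ 234 and the rest ≤ 252.
The total is then ≤ 234·j + 252·(12 − j) = 3024 − 18j. For this to be ≥ 2831 we need j ≤ 10, so at least 12 − 10 = 2 must reach 235.
Exactly 2 works: 2 values at 252 and 10 at 234 total 2844; lower one of the high values by 13 (still ≥ 235) to hit 2831.

2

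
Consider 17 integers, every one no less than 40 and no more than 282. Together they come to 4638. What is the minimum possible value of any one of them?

Minimizing one value means maximizing the remaining 16.
The other 16 contribute at most 16 × 282 = 4512, leaving at least 4638 − 4512 = 126.
Since 126 ≥ 40, this is achievable: one at 126 and 16 at 282.

126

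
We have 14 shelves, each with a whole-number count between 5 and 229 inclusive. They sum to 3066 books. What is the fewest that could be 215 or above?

If only k of them are at least 215, the other 14 − k are at most 214, so the total is at most k·229 + (14 − k)·214.
This must reach 3066, so k·229 + (14 − k)·214 ≥ 3066, giving k ≥ 5.
Exactly 5 works: 5 values at 229 and 9 at 214 total 3071; lower one of the high values by 5 (still ≥ 215) to hit 3066.

5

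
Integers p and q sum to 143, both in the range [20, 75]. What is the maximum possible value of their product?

For a fixed sum, the product pq is largest when p and q are as close as possible.
Taking p = 71 and q = 72 (both in [20, 75]) gives pq = 5112.

5112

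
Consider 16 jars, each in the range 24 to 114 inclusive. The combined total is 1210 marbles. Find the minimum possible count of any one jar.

24

To make one jar as small as possible, make the other 15 as large as possible.
The other 15 can take up 15 × 114 = 1710 ≥ 1210 − 24, so one jar can sit at its floor of 24.
Achievable: one at 24 and the other 15 totalling 1186, which fits since 15 × 24 ≤ 1186 ≤ 15 × 114.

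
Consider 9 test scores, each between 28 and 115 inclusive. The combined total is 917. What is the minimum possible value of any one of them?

Minimizing one value means maximizing the remaining 8.
The other 8 can take up 8 × 115 = 920 ≥ 917 − 28, so one score can sit at its floor of 28.
Achievable: one at 28 and the other 8 totalling 889, which fits since 8 × 28 ≤ 889 ≤ 8 × 115.

28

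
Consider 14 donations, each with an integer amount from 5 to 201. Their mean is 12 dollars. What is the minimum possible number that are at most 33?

11

The total is 14 × 12 = 168.
Each value above 33 is at least 34, contributing at least 34 − 5 = 29 above the floor 5.
The sum exceeds the floor total 70 by 98, so at most ⌊98/29⌋ = 3 exceed 33, and at least 11 are ≤ 33.
Exactly 11 works: 11 values at 5 and 3 at 34 total 157; raise one of the low values by 11 (still ≤ 33) to hit 168.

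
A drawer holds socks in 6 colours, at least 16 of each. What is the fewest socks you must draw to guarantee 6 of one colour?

In the worst case you draw 5 of each of the 6 colours: 6 × 5 = 30.
One more forces 6 of some colour, so 30 + 1 = 31.

31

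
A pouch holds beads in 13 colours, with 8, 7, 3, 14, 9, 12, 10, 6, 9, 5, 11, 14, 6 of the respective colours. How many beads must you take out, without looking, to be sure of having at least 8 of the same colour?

In the worst case you take as many as possible of each colour without reaching 8: 7 + 7 + 3 + 7 + 7 + 7 + 7 + 6 + 7 + 5 + 7 + 7 + 6 = 83.
The next one must give 8 of some colour, so 83 + 1 = 84.

84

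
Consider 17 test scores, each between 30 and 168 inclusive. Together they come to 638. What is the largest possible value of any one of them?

158

Maximizing one value means minimizing the remaining 16.
The other 16 contribute at least 16 × 30 = 480, leaving at most 638 − 480 = 158.
Since 158 ≤ 168, this is achievable: one at 158 and 16 at 30.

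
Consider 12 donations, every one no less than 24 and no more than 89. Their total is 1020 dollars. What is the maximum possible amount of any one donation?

89

To make one donation as large as possible, make the other 11 as small as possible.
The other 11 contribute at least 11 × 24 = 264, leaving at most 1020 − 264 = 756.
But each donation is capped at 89, so the maximum is 89.
Achievable: one at 89 and the other 11 totalling 931, which fits since 11 × 24 ≤ 931 ≤ 11 × 89.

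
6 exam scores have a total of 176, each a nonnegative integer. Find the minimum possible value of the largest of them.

30

The average is 176/6 > 29, so not all 6 can be 29 or less; the largest is ≥ 30.
Equality holds with 2 values of 30 and 4 values of 29.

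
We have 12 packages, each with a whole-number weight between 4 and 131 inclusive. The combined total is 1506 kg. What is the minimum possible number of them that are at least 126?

1

Suppose at most 12 − j of them reach 126; then j values are ≤ 125 and the rest ≤ 131.
The total is then ≤ 125·j + 131·(12 − j) = 1572 − 6j. For this to be ≥ 1506 we need j ≤ 11, so at least 12 − 11 = 1 must reach 126.
Exactly 1 works: 1 value at 131 and 11 at 125 total 1506.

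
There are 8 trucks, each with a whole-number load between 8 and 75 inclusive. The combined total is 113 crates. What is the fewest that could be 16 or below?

Let j be the number exceeding 16. Then the total is ≥ 17·j + 8·(8 − j) = 64 + 9j.
So 9j ≤ 49 and j ≤ 5; hence at least 8 − 5 = 3 are ≤ 16.
Exactly 3 works: 3 values at 8 and 5 at 17 total 109; raise one of the low values by 4 (still ≤ 16) to hit 113.

3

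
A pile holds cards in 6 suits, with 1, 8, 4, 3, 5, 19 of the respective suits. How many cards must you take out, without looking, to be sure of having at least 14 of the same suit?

35

In the worst case you take as many as possible of each suit without reaching 14: 1 + 8 + 4 + 3 + 5 + 13 = 34.
The next one must give 14 of some suit, so 34 + 1 = 35.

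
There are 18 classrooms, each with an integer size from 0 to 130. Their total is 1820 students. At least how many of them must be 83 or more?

8

If only k of them are at least 83, the other 18 − k are at most 82, so the total is at most k·130 + (18 − k)·82.
This must reach 1820, so k·130 + (18 − k)·82 ≥ 1820, giving k ≥ 8.
Exactly 8 works: 8 values at 130 and 10 at 82 total 1860; lower one of the high values by 40 (still ≥ 83) to hit 1820.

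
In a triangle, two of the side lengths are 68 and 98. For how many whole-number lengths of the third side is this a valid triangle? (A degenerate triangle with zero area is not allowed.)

135

The triangle inequality gives |68 − 98| < c < 68 + 98, i.e. 30 < c < 166.
So c can be any integer from 31 to 165: 135 values.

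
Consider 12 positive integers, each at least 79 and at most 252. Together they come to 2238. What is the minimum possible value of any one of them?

79

To make one integer as small as possible, make the other 11 as large as possible.
The other 11 can take up 11 × 252 = 2772 ≥ 2238 − 79, so one integer can sit at its floor of 79.
Achievable: one at 79 and the other 11 totalling 2159, which fits since 11 × 79 ≤ 2159 ≤ 11 × 252.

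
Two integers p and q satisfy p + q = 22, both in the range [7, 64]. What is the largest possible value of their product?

121

With p + q fixed, pq peaks when the two are closest together.
Taking p = 11 and q = 11 (both in [7, 64]) gives pq = 121.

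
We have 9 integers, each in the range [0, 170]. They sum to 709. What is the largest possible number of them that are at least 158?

4

Suppose k of them are at least 158. Those contribute at least 158 each and the other 9 − k at least 0 each.
So the total is at least 158k + 0(9 − k) = 0 + 158k. This must be ≤ 709, giving k ≤ 4.
k = 4 is achieved by 4 values at 158 and 5 at 0, total 632; add 77 to one value (staying below 158) to reach 709.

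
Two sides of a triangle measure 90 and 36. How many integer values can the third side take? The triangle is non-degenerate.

71

The triangle inequality gives |90 − 36| < c < 90 + 36, i.e. 54 < c < 126.
So c can be any integer from 55 to 125: 71 values.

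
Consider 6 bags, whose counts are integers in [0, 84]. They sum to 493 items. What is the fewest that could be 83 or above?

1

If only k of them are at least 83, the other 6 − k are at most 82, so the total is at most k·84 + (6 − k)·82.
This must reach 493, so k·84 + (6 − k)·82 ≥ 493, giving k ≥ 1.
Exactly 1 works: 1 value at 84 and 5 at 82 total 494; lower one of the high values by 1 (still ≥ 83) to hit 493.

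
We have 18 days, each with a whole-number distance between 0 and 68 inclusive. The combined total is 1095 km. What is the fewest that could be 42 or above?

Each value short of 42 is at most 41, costing at least 68 − 41 = 27 against the maximum total of 1224.
We can afford to lose at most 1224 − 1095 = 129, so at most ⌊129/27⌋ = 4 fall short, and at least 14 are ≥ 42.
Exactly 14 works: 14 values at 68 and 4 at 41 total 1116; lower one of the high values by 21 (still ≥ 42) to hit 1095.

14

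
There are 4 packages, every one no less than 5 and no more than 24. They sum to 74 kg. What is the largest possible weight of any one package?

Maximizing one value means minimizing the remaining 3.
The other 3 contribute at least 3 × 5 = 15, leaving at most 74 − 15 = 59.
But each package is capped at 24, so the maximum is 24.
Achievable: one at 24 and the other 3 totalling 50, which fits since 3 × 5 ≤ 50 ≤ 3 × 24.

24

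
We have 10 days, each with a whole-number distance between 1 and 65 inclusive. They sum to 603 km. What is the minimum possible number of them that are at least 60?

Suppose at most 10 − j of them reach 60; then j values are ≤ 59 and the rest ≤ 65.
The total is then ≤ 59·j + 65·(10 − j) = 650 − 6j. For this to be ≥ 603 we need j ≤ 7, so at least 10 − 7 = 3 must reach 60.
Exactly 3 works: 3 values at 65 and 7 at 59 total 608; lower one of the high values by 5 (still ≥ 60) to hit 603.

3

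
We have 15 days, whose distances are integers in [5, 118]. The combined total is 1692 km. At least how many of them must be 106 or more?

If only k of them are at least 106, the other 15 − k are at most 105, so the total is at most k·118 + (15 − k)·105.
This must reach 1692, so k·118 + (15 − k)·105 ≥ 1692, giving k ≥ 9.
Exactly 9 works: 9 values at 118 and 6 at 105 total 1692.

9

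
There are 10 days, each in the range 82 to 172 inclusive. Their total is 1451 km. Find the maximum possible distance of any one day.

Maximizing one value means minimizing the remaining 9.
The other 9 contribute at least 9 × 82 = 738, leaving at most 1451 − 738 = 713.
But each day is capped at 172, so the maximum is 172.
Achievable: one at 172 and the other 9 totalling 1279, which fits since 9 × 82 ≤ 1279 ≤ 9 × 172.

172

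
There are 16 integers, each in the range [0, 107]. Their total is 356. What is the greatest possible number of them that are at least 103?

If k of the values are ≥ 103, the total is ≥ 103k + 0(16 − k).
Setting 103k + 0(16 − k) ≤ 356 gives 103k ≤ 356, so k ≤ 3.
k = 3 is achieved by 3 values at 103 and 13 at 0, total 309; add 47 to one value (staying below 103) to reach 356.

3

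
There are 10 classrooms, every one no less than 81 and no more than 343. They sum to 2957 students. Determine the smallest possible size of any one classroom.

Minimizing one value means maximizing the remaining 9.
The other 9 can take up 9 × 343 = 3087 ≥ 2957 − 81, so one classroom can sit at its floor of 81.
Achievable: one at 81 and the other 9 totalling 2876, which fits since 9 × 81 ≤ 2876 ≤ 9 × 343.

81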